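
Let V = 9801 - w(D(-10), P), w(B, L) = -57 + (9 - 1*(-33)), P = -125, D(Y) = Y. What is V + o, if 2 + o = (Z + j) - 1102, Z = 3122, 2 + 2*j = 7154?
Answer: 15410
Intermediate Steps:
j = 3576 (j = -1 + (1/2)*7154 = -1 + 3577 = 3576)
w(B, L) = -15 (w(B, L) = -57 + (9 + 33) = -57 + 42 = -15)
o = 5594 (o = -2 + ((3122 + 3576) - 1102) = -2 + (6698 - 1102) = -2 + 5596 = 5594)
V = 9816 (V = 9801 - 1*(-15) = 9801 + 15 = 9816)
V + o = 9816 + 5594 = 15410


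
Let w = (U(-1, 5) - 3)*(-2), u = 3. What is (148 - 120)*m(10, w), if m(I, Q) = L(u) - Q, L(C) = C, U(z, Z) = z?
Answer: -140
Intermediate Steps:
w = 8 (w = (-1 - 3)*(-2) = -4*(-2) = 8)
m(I, Q) = 3 - Q
(148 - 120)*m(10, w) = (148 - 120)*(3 - 1*8) = 28*(3 - 8) = 28*(-5) = -140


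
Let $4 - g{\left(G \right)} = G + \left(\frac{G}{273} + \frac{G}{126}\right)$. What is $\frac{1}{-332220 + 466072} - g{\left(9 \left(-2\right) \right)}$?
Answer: $- \frac{270514801}{12180532} \approx -22.209$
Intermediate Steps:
$g{\left(G \right)} = 4 - \frac{1657 G}{1638}$ ($g{\left(G \right)} = 4 - \left(G + \left(\frac{G}{273} + \frac{G}{126}\right)\right) = 4 - \left(G + \frac{19 G}{1638}\right) = 4 - \frac{1657 G}{1638}$)
$\frac{1}{-332220 + 466072} - g{\left(9 \left(-2\right) \right)} = \frac{1}{-332220 + 466072} - \left(4 - \frac{1657 \cdot 9 \left(-2\right)}{1638}\right) = \frac{1}{133852} - \left(4 - - \frac{1657}{91}\right) = \frac{1}{133852} - \left(4 + \frac{1657}{91}\right) = \frac{1}{133852} - \frac{2021}{91} = - \frac{270514801}{12180532}$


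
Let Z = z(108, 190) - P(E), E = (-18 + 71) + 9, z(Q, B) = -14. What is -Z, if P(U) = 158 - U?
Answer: 110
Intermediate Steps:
E = 62 (E = 53 + 9 = 62)
Z = -110 (Z = -14 - (158 - 1*62) = -14 - (158 - 62) = -14 - 1*96 = -14 - 96 = -110)
-Z = -1*(-110) = 110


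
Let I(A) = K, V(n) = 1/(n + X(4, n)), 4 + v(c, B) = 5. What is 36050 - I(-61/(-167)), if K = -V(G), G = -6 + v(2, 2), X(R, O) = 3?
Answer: 72099/2 ≈ 36050.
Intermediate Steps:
v(c, B) = 1 (v(c, B) = -4 + 5 = 1)
G = -5 (G = -6 + 1 = -5)
V(n) = 1/(3 + n) (V(n) = 1/(n + 3) = 1/(3 + n))
K = 1/2 (K = -1/(3 - 5) = -1/(-2) = -1*(-1/2) = 1/2 ≈ 0.50000)
I(A) = 1/2
36050 - I(-61/(-167)) = 36050 - 1*1/2 = 36050 - 1/2 = 72099/2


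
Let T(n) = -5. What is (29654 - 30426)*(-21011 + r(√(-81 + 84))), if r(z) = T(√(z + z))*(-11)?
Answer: 16178032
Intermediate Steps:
r(z) = 55 (r(z) = -5*(-11) = 55)
(29654 - 30426)*(-21011 + r(√(-81 + 84))) = (29654 - 30426)*(-21011 + 55) = -772*(-20956) = 16178032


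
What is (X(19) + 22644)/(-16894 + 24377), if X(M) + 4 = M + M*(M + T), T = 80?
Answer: 24540/7483 ≈ 3.2794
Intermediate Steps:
X(M) = -4 + M + M*(80 + M) (X(M) = -4 + (M + M*(M + 80)) = -4 + (M + M*(80 + M)) = -4 + M + M*(80 + M))
(X(19) + 22644)/(-16894 + 24377) = ((-4 + 19² + 81*19) + 22644)/(-16894 + 24377) = ((-4 + 361 + 1539) + 22644)/7483 = (1896 + 22644)*(1/7483) = 24540*(1/7483) = 24540/7483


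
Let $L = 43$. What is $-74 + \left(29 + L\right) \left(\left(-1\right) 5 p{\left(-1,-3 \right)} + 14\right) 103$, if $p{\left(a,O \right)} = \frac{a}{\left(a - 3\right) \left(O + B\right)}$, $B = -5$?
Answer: $\frac{419635}{4} \approx 1.0491 \cdot 10^{5}$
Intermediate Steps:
$p{\left(a,O \right)} = \frac{a}{\left(-5 + O\right) \left(-3 + a\right)}$ ($p{\left(a,O \right)} = \frac{a}{\left(a - 3\right) \left(O - 5\right)} = \frac{a}{\left(-3 + a\right) \left(-5 + O\right)} = \frac{a}{\left(-5 + O\right) \left(-3 + a\right)}$)
$-74 + \left(29 + L\right) \left(\left(-1\right) 5 p{\left(-1,-3 \right)} + 14\right) 103 = -74 + \left(29 + 43\right) \left(\left(-1\right) 5 \left(- \frac{1}{15 - -5 - -9 - -3}\right) + 14\right) 103 = -74 + 72 \left(- 5 \left(- \frac{1}{15 + 5 + 9 + 3}\right) + 14\right) 103 = -74 + 72 \left(- 5 \left(- \frac{1}{32}\right) + 14\right) 103 = -74 + 72 \left(- 5 \left(\left(-1\right) \frac{1}{32}\right) + 14\right) 103 = -74 + 72 \left(\left(-5\right) \left(- \frac{1}{32}\right) + 14\right) 103 = -74 + 72 \left(\frac{5}{32} + 14\right) 103 = -74 + 72 \cdot \frac{453}{32} \cdot 103 = -74 + \frac{4077}{4} \cdot 103 = -74 + \frac{419931}{4} = \frac{419635}{4}$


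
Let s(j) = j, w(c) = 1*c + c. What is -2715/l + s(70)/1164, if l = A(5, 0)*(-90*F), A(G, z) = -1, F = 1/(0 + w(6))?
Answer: -210649/582 ≈ -361.94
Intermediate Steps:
w(c) = 2*c (w(c) = c + c = 2*c)
F = 1/12 (F = 1/(0 + 2*6) = 1/(0 + 12) = 1/12 ≈ 0.083333)
l = 15/2 (l = -(-90)/12 = -1*(-15/2) = 15/2 ≈ 7.5000)
-2715/l + s(70)/1164 = -2715/15/2 + 70/1164 = -2715*2/15 + 70*(1/1164) = -362 + 35/582 = -210649/582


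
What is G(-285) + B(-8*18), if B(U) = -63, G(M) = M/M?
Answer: -62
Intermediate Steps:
G(M) = 1
G(-285) + B(-8*18) = 1 - 63 = -62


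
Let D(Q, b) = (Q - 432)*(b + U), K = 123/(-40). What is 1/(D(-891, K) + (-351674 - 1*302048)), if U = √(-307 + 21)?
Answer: -1039446040/676080994345201 + 2116800*I*√286/676080994345201 ≈ -1.5375e-6 + 5.295e-8*I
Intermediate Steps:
K = -123/40 (K = 123*(-1/40) = -123/40 ≈ -3.0750)
U = I*√286 (U = √(-286) = I*√286 ≈ 16.912*I)
D(Q, b) = (-432 + Q)*(b + I*√286) (D(Q, b) = (Q - 432)*(b + I*√286) = (-432 + Q)*(b + I*√286))
1/(D(-891, K) + (-351674 - 1*302048)) = 1/((-432*(-123/40) - 891*(-123/40) - 432*I*√286 + I*(-891)*√286) + (-351674 - 1*302048)) = 1/((6642/5 + 109593/40 - 432*I*√286 - 891*I*√286) + (-351674 - 302048)) = 1/((162729/40 - 1323*I*√286) - 653722) = 1/(-25986151/40 - 1323*I*√286)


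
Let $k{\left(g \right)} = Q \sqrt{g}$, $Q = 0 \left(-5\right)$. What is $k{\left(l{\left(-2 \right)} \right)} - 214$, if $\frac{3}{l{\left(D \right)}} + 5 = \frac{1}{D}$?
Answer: $-214$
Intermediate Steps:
$Q = 0$
$l{\left(D \right)} = \frac{3}{-5 + \frac{1}{D}}$
$k{\left(g \right)} = 0$ ($k{\left(g \right)} = 0 \sqrt{g} = 0$)
$k{\left(l{\left(-2 \right)} \right)} - 214 = 0 - 214 = -214$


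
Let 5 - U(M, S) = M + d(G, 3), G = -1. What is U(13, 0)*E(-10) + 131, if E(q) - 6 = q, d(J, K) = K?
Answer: 175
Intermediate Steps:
E(q) = 6 + q
U(M, S) = 2 - M (U(M, S) = 5 - (M + 3) = 5 - (3 + M) = 5 + (-3 - M) = 2 - M)
U(13, 0)*E(-10) + 131 = (2 - 1*13)*(6 - 10) + 131 = (2 - 13)*(-4) + 131 = -11*(-4) + 131 = 44 + 131 = 175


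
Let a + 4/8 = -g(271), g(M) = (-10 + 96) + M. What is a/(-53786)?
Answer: 715/107572 ≈ 0.0066467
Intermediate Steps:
g(M) = 86 + M
a = -715/2 (a = -1/2 - (86 + 271) = -1/2 - 1*357 = -1/2 - 357 = -715/2 ≈ -357.50)
a/(-53786) = -715/2/(-53786) = -715/2*(-1/53786) = 715/107572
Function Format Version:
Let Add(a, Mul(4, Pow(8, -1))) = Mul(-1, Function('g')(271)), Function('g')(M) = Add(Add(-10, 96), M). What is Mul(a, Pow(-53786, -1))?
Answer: Rational(715, 107572) ≈ 0.0066467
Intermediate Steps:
Function('g')(M) = Add(86, M)
a = Rational(-715, 2) (a = Add(Rational(-1, 2), Mul(-1, Add(86, 271))) = Add(Rational(-1, 2), Mul(-1, 357)) = Add(Rational(-1, 2), -357) = Rational(-715, 2) ≈ -357.50)
Mul(a, Pow(-53786, -1)) = Mul(Rational(-715, 2), Pow(-53786, -1)) = Mul(Rational(-715, 2), Rational(-1, 53786)) = Rational(715, 107572)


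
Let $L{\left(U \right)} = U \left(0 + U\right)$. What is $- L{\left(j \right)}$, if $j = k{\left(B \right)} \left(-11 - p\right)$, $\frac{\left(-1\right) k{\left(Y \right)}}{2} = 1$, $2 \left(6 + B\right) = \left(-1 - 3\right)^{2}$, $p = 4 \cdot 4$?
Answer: $-2916$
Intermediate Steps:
$p = 16$
$B = 2$ ($B = -6 + \frac{\left(-1 - 3\right)^{2}}{2} = -6 + \frac{\left(-4\right)^{2}}{2} = -6 + \frac{1}{2} \cdot 16 = -6 + 8 = 2$)
$k{\left(Y \right)} = -2$ ($k{\left(Y \right)} = \left(-2\right) 1 = -2$)
$j = 54$ ($j = - 2 \left(-11 - 16\right) = \left(-2\right) \left(-27\right) = 54$)
$L{\left(U \right)} = U^{2}$ ($L{\left(U \right)} = U U = U^{2}$)
$- L{\left(j \right)} = - 54^{2} = \left(-1\right) 2916 = -2916$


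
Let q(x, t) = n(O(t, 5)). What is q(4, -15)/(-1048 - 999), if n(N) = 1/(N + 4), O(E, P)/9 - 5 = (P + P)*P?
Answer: -1/1021453 ≈ -9.7900e-7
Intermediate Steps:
O(E, P) = 45 + 18*P² (O(E, P) = 45 + 9*((P + P)*P) = 45 + 9*((2*P)*P) = 45 + 9*(2*P²) = 45 + 18*P²)
n(N) = 1/(4 + N)
q(x, t) = 1/499 (q(x, t) = 1/(4 + (45 + 18*5²)) = 1/(4 + (45 + 18*25)) = 1/(4 + (45 + 450)) = 1/(4 + 495) = 1/499)
q(4, -15)/(-1048 - 999) = 1/(499*(-1048 - 999)) = (1/499)/(-2047) = (1/499)*(-1/2047) = -1/1021453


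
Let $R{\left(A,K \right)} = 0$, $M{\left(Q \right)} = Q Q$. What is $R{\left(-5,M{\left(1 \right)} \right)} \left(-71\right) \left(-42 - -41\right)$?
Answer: $0$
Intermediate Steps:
$M{\left(Q \right)} = Q^{2}$
$R{\left(-5,M{\left(1 \right)} \right)} \left(-71\right) \left(-42 - -41\right) = 0 \left(-71\right) \left(-42 - -41\right) = 0 \left(-42 + 41\right) = 0 \left(-1\right) = 0$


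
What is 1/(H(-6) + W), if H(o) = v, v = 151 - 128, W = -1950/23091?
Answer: 7697/176381 ≈ 0.043638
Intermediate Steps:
W = -650/7697 (W = -1950*1/23091 = -650/7697 ≈ -0.084448)
v = 23
H(o) = 23
1/(H(-6) + W) = 1/(23 - 650/7697) = 1/(176381/7697) = 7697/176381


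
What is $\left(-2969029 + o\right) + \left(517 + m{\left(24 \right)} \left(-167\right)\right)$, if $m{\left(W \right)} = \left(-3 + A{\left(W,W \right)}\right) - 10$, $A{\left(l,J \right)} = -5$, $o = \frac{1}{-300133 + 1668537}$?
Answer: $- \frac{4058010272423}{1368404} \approx -2.9655 \cdot 10^{6}$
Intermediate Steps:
$o = \frac{1}{1368404} \approx 7.3078 \cdot 10^{-7}$
$m{\left(W \right)} = -18$ ($m{\left(W \right)} = \left(-3 - 5\right) - 10 = -8 - 10 = -18$)
$\left(-2969029 + o\right) + \left(517 + m{\left(24 \right)} \left(-167\right)\right) = \left(-2969029 + \frac{1}{1368404}\right) + \left(517 - -3006\right) = - \frac{4062831159715}{1368404} + \left(517 + 3006\right) = - \frac{4062831159715}{1368404} + 3523 = - \frac{4058010272423}{1368404}$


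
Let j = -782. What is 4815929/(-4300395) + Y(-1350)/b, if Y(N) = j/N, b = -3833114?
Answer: -830700331377733/741775692601350 ≈ -1.1199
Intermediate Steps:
Y(N) = -782/N
4815929/(-4300395) + Y(-1350)/b = 4815929/(-4300395) - 782/(-1350)/(-3833114) = 4815929*(-1/4300395) - 782*(-1/1350)*(-1/3833114) = -4815929/4300395 + (391/675)*(-1/3833114) = -4815929/4300395 - 391/2587351950 = -830700331377733/741775692601350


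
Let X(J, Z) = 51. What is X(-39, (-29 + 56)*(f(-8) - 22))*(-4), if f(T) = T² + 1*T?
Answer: -204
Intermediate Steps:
f(T) = T + T² (f(T) = T² + T = T + T²)
X(-39, (-29 + 56)*(f(-8) - 22))*(-4) = 51*(-4) = -204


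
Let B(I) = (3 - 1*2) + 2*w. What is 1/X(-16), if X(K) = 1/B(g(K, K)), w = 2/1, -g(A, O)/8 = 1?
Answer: 5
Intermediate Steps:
g(A, O) = -8 (g(A, O) = -8*1 = -8)
w = 2 (w = 2*1 = 2)
B(I) = 5 (B(I) = (3 - 1*2) + 2*2 = (3 - 2) + 4 = 1 + 4 = 5)
X(K) = ⅕ (X(K) = 1/5 = ⅕)
1/X(-16) = 1/(⅕) = 5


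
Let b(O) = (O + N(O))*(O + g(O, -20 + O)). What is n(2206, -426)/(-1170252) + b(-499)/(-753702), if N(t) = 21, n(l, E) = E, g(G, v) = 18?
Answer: -2488341873/8166863638 ≈ -0.30469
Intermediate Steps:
b(O) = (18 + O)*(21 + O) (b(O) = (O + 21)*(O + 18) = (21 + O)*(18 + O) = (18 + O)*(21 + O))
n(2206, -426)/(-1170252) + b(-499)/(-753702) = -426/(-1170252) + (378 + (-499)**2 + 39*(-499))/(-753702) = -426*(-1/1170252) + (378 + 249001 - 19461)*(-1/753702) = 71/195042 + 229918*(-1/753702) = 71/195042 - 114959/376851 = -2488341873/8166863638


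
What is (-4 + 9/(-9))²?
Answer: 25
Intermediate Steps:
(-4 + 9/(-9))² = (-4 + 9*(-⅑))² = (-4 - 1)² = (-5)² = 25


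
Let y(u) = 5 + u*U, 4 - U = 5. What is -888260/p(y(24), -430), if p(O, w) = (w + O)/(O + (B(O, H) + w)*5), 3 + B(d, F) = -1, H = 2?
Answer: -1944401140/449 ≈ -4.3305e+6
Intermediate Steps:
U = -1 (U = 4 - 1*5 = 4 - 5 = -1)
B(d, F) = -4 (B(d, F) = -3 - 1 = -4)
y(u) = 5 - u (y(u) = 5 + u*(-1) = 5 - u)
p(O, w) = (O + w)/(-20 + O + 5*w) (p(O, w) = (w + O)/(O + (-4 + w)*5) = (O + w)/(O + (-20 + 5*w)) = (O + w)/(-20 + O + 5*w))
-888260/p(y(24), -430) = -888260*(-20 + (5 - 1*24) + 5*(-430))/((5 - 1*24) - 430) = -888260*(-20 + (5 - 24) - 2150)/((5 - 24) - 430) = -888260*(-20 - 19 - 2150)/(-19 - 430) = -888260/(-449/(-2189)) = -888260/((-1/2189*(-449))) = -888260/449/2189 = -888260*2189/449 = -1944401140/449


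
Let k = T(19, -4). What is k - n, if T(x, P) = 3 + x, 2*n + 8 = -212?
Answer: 132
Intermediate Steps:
n = -110 (n = -4 + (1/2)*(-212) = -4 - 106 = -110)
k = 22 (k = 3 + 19 = 22)
k - n = 22 - 1*(-110) = 22 + 110 = 132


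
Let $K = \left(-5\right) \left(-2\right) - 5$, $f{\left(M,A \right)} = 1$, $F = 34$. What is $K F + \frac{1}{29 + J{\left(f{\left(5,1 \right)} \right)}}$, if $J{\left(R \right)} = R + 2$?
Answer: $\frac{5441}{32} \approx 170.03$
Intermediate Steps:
$J{\left(R \right)} = 2 + R$
$K = 5$ ($K = 10 - 5 = 5$)
$K F + \frac{1}{29 + J{\left(f{\left(5,1 \right)} \right)}} = 5 \cdot 34 + \frac{1}{29 + \left(2 + 1\right)} = 170 + \frac{1}{29 + 3} = 170 + \frac{1}{32} = \frac{5441}{32}$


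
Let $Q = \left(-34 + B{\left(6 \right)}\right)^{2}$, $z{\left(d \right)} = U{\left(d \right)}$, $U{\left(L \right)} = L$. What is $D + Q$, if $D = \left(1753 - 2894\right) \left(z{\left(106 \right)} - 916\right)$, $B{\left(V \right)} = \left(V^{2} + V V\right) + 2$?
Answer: $925810$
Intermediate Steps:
$z{\left(d \right)} = d$
$B{\left(V \right)} = 2 + 2 V^{2}$ ($B{\left(V \right)} = \left(V^{2} + V^{2}\right) + 2 = 2 V^{2} + 2 = 2 + 2 V^{2}$)
$D = 924210$ ($D = \left(1753 - 2894\right) \left(106 - 916\right) = \left(-1141\right) \left(-810\right) = 924210$)
$Q = 1600$ ($Q = \left(-34 + \left(2 + 2 \cdot 6^{2}\right)\right)^{2} = \left(-34 + \left(2 + 2 \cdot 36\right)\right)^{2} = \left(-34 + \left(2 + 72\right)\right)^{2} = \left(-34 + 74\right)^{2} = 40^{2} = 1600$)
$D + Q = 924210 + 1600 = 925810$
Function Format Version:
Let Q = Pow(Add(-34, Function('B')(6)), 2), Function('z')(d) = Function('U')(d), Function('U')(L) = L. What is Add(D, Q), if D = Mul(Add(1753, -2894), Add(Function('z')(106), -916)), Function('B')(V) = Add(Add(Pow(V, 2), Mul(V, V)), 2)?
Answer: 925810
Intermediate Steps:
Function('z')(d) = d
Function('B')(V) = Add(2, Mul(2, Pow(V, 2))) (Function('B')(V) = Add(Add(Pow(V, 2), Pow(V, 2)), 2) = Add(Mul(2, Pow(V, 2)), 2) = Add(2, Mul(2, Pow(V, 2))))
D = 924210 (D = Mul(Add(1753, -2894), Add(106, -916)) = Mul(-1141, -810) = 924210)
Q = 1600 (Q = Pow(Add(-34, Add(2, Mul(2, Pow(6, 2)))), 2) = Pow(Add(-34, Add(2, Mul(2, 36))), 2) = Pow(Add(-34, Add(2, 72)), 2) = Pow(Add(-34, 74), 2) = Pow(40, 2) = 1600)
Add(D, Q) = Add(924210, 1600) = 925810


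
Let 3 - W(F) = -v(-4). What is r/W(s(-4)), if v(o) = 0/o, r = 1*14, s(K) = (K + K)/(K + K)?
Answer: 14/3 ≈ 4.6667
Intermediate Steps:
s(K) = 1 (s(K) = (2*K)/((2*K)) = (2*K)*(1/(2*K)) = 1)
r = 14
v(o) = 0
W(F) = 3 (W(F) = 3 - (-1)*0 = 3 - 1*0 = 3 + 0 = 3)
r/W(s(-4)) = 14/3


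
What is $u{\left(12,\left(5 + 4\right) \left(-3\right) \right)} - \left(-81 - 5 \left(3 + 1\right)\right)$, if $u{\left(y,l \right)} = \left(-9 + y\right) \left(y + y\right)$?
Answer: $173$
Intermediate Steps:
$u{\left(y,l \right)} = 2 y \left(-9 + y\right)$ ($u{\left(y,l \right)} = \left(-9 + y\right) 2 y = 2 y \left(-9 + y\right)$)
$u{\left(12,\left(5 + 4\right) \left(-3\right) \right)} - \left(-81 - 5 \left(3 + 1\right)\right) = 2 \cdot 12 \left(-9 + 12\right) - \left(-81 - 5 \left(3 + 1\right)\right) = 2 \cdot 12 \cdot 3 - \left(-81 - 5 \cdot 4\right) = 72 - \left(-81 - 20\right) = 72 - -101 = 72 + 101 = 173$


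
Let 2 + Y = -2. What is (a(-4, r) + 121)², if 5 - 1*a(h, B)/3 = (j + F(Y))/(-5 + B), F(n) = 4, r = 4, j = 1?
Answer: 22801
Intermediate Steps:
Y = -4 (Y = -2 - 2 = -4)
a(h, B) = 15 - 15/(-5 + B) (a(h, B) = 15 - 3*(1 + 4)/(-5 + B) = 15 - 15/(-5 + B))
(a(-4, r) + 121)² = (15*(-6 + 4)/(-5 + 4) + 121)² = (15*(-2)/(-1) + 121)² = (15*(-1)*(-2) + 121)² = (30 + 121)² = 151² = 22801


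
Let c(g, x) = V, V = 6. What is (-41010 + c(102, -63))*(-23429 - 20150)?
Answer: 1786913316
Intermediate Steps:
c(g, x) = 6
(-41010 + c(102, -63))*(-23429 - 20150) = (-41010 + 6)*(-23429 - 20150) = -41004*(-43579) = 1786913316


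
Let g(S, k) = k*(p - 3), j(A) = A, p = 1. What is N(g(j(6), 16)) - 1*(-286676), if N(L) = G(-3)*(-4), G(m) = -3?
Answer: 286688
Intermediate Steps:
g(S, k) = -2*k (g(S, k) = k*(1 - 3) = k*(-2) = -2*k)
N(L) = 12 (N(L) = -3*(-4) = 12)
N(g(j(6), 16)) - 1*(-286676) = 12 - 1*(-286676) = 12 + 286676 = 286688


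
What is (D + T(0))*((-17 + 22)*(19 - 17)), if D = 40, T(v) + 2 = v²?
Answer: 380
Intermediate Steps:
T(v) = -2 + v²
(D + T(0))*((-17 + 22)*(19 - 17)) = (40 + (-2 + 0²))*((-17 + 22)*(19 - 17)) = (40 + (-2 + 0))*(5*2) = (40 - 2)*10 = 38*10 = 380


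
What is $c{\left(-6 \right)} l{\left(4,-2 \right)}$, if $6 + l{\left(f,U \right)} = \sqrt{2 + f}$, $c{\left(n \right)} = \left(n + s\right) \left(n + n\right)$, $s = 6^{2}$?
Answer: $2160 - 360 \sqrt{6} \approx 1278.2$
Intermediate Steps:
$s = 36$
$c{\left(n \right)} = 2 n \left(36 + n\right)$ ($c{\left(n \right)} = \left(n + 36\right) \left(n + n\right) = \left(36 + n\right) 2 n = 2 n \left(36 + n\right)$)
$l{\left(f,U \right)} = -6 + \sqrt{2 + f}$
$c{\left(-6 \right)} l{\left(4,-2 \right)} = 2 \left(-6\right) \left(36 - 6\right) \left(-6 + \sqrt{2 + 4}\right) = 2 \left(-6\right) 30 \left(-6 + \sqrt{6}\right) = - 360 \left(-6 + \sqrt{6}\right) = 2160 - 360 \sqrt{6}$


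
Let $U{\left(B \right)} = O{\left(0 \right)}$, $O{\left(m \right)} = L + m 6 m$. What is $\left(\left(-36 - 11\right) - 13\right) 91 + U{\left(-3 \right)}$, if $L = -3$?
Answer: $-5463$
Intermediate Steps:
$O{\left(m \right)} = -3 + 6 m^{2}$ ($O{\left(m \right)} = -3 + m 6 m = -3 + 6 m m = -3 + 6 m^{2}$)
$U{\left(B \right)} = -3$ ($U{\left(B \right)} = -3 + 6 \cdot 0^{2} = -3 + 6 \cdot 0 = -3 + 0 = -3$)
$\left(\left(-36 - 11\right) - 13\right) 91 + U{\left(-3 \right)} = \left(\left(-36 - 11\right) - 13\right) 91 - 3 = \left(-47 - 13\right) 91 - 3 = \left(-60\right) 91 - 3 = -5460 - 3 = -5463$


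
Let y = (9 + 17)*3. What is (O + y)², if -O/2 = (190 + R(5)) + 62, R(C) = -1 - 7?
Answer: 168100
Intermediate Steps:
R(C) = -8
O = -488 (O = -2*((190 - 8) + 62) = -2*(182 + 62) = -2*244 = -488)
y = 78 (y = 26*3 = 78)
(O + y)² = (-488 + 78)² = (-410)² = 168100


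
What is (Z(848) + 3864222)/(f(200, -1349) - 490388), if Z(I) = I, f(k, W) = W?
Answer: -3865070/491737 ≈ -7.8600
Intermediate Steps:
(Z(848) + 3864222)/(f(200, -1349) - 490388) = (848 + 3864222)/(-1349 - 490388) = 3865070/(-491737) = 3865070*(-1/491737) = -3865070/491737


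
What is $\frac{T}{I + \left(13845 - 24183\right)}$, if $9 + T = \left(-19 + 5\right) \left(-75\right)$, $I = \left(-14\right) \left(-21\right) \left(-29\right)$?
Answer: $- \frac{347}{6288} \approx -0.055184$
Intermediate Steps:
$I = -8526$ ($I = 294 \left(-29\right) = -8526$)
$T = 1041$ ($T = -9 + \left(-19 + 5\right) \left(-75\right) = -9 - -1050 = -9 + 1050 = 1041$)
$\frac{T}{I + \left(13845 - 24183\right)} = \frac{1041}{-8526 + \left(13845 - 24183\right)} = \frac{1041}{-8526 - 10338} = \frac{1041}{-18864} = 1041 \left(- \frac{1}{18864}\right) = - \frac{347}{6288}$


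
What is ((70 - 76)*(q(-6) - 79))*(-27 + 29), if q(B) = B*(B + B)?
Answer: 84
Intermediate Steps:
q(B) = 2*B² (q(B) = B*(2*B) = 2*B²)
((70 - 76)*(q(-6) - 79))*(-27 + 29) = ((70 - 76)*(2*(-6)² - 79))*(-27 + 29) = -6*(2*36 - 79)*2 = -6*(72 - 79)*2 = -6*(-7)*2 = 42*2 = 84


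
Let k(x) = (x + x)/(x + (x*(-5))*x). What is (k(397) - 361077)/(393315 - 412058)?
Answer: 358188385/18593056 ≈ 19.265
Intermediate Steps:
k(x) = 2*x/(x - 5*x²) (k(x) = (2*x)/(x + (-5*x)*x) = (2*x)/(x - 5*x²) = 2*x/(x - 5*x²))
(k(397) - 361077)/(393315 - 412058) = (-2/(-1 + 5*397) - 361077)/(393315 - 412058) = (-2/(-1 + 1985) - 361077)/(-18743) = (-2/1984 - 361077)*(-1/18743) = (-2*1/1984 - 361077)*(-1/18743) = (-1/992 - 361077)*(-1/18743) = -358188385/992*(-1/18743) = 358188385/18593056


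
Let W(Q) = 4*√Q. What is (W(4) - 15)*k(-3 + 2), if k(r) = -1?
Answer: 7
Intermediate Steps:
(W(4) - 15)*k(-3 + 2) = (4*√4 - 15)*(-1) = (4*2 - 15)*(-1) = (8 - 15)*(-1) = -7*(-1) = 7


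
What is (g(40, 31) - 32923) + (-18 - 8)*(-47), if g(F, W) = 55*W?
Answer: -29996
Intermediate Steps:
(g(40, 31) - 32923) + (-18 - 8)*(-47) = (55*31 - 32923) + (-18 - 8)*(-47) = (1705 - 32923) - 26*(-47) = -31218 + 1222 = -29996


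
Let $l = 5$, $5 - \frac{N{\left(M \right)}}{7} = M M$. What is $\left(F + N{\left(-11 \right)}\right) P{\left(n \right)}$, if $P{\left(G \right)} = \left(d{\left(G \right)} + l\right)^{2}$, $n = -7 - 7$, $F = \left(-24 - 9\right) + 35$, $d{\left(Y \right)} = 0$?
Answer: $-20250$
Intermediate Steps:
$N{\left(M \right)} = 35 - 7 M^{2}$ ($N{\left(M \right)} = 35 - 7 M M = 35 - 7 M^{2}$)
$F = 2$ ($F = -33 + 35 = 2$)
$n = -14$ ($n = -7 - 7 = -14$)
$P{\left(G \right)} = 25$ ($P{\left(G \right)} = \left(0 + 5\right)^{2} = 5^{2} = 25$)
$\left(F + N{\left(-11 \right)}\right) P{\left(n \right)} = \left(2 + \left(35 - 7 \left(-11\right)^{2}\right)\right) 25 = \left(2 + \left(35 - 847\right)\right) 25 = \left(2 - 812\right) 25 = \left(-810\right) 25 = -20250$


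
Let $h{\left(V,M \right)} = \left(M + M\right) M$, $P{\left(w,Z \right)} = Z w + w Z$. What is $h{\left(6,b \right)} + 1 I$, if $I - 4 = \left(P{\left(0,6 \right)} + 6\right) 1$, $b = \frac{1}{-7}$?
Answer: $\frac{492}{49} \approx 10.041$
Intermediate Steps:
$P{\left(w,Z \right)} = 2 Z w$ ($P{\left(w,Z \right)} = Z w + Z w = 2 Z w$)
$b = - \frac{1}{7} \approx -0.14286$
$I = 10$ ($I = 4 + \left(2 \cdot 6 \cdot 0 + 6\right) 1 = 4 + \left(0 + 6\right) 1 = 4 + 6 \cdot 1 = 4 + 6 = 10$)
$h{\left(V,M \right)} = 2 M^{2}$ ($h{\left(V,M \right)} = 2 M M = 2 M^{2}$)
$h{\left(6,b \right)} + 1 I = 2 \left(- \frac{1}{7}\right)^{2} + 1 \cdot 10 = 2 \cdot \frac{1}{49} + 10 = \frac{2}{49} + 10 = \frac{492}{49}$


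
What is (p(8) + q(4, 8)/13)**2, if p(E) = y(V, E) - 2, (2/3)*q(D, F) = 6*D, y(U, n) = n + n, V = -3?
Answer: 47524/169 ≈ 281.21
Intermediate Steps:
y(U, n) = 2*n
q(D, F) = 9*D (q(D, F) = 3*(6*D)/2 = 9*D)
p(E) = -2 + 2*E (p(E) = 2*E - 2 = -2 + 2*E)
(p(8) + q(4, 8)/13)**2 = ((-2 + 2*8) + (9*4)/13)**2 = ((-2 + 16) + 36*(1/13))**2 = (14 + 36/13)**2 = (218/13)**2 = 47524/169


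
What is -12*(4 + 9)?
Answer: -156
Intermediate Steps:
-12*(4 + 9) = -12*13 = -156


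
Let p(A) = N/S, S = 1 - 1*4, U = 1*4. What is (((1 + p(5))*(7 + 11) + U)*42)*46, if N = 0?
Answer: 42504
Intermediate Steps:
U = 4
S = -3 (S = 1 - 4 = -3)
p(A) = 0 (p(A) = 0/(-3) = 0*(-1/3) = 0)
(((1 + p(5))*(7 + 11) + U)*42)*46 = (((1 + 0)*(7 + 11) + 4)*42)*46 = ((1*18 + 4)*42)*46 = ((18 + 4)*42)*46 = (22*42)*46 = 924*46 = 42504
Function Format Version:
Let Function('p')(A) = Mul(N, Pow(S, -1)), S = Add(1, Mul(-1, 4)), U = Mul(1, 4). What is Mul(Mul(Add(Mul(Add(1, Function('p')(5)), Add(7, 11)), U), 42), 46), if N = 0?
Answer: 42504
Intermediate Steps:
U = 4
S = -3 (S = Add(1, -4) = -3)
Function('p')(A) = 0 (Function('p')(A) = Mul(0, Pow(-3, -1)) = Mul(0, Rational(-1, 3)) = 0)
Mul(Mul(Add(Mul(Add(1, Function('p')(5)), Add(7, 11)), U), 42), 46) = Mul(Mul(Add(Mul(Add(1, 0), Add(7, 11)), 4), 42), 46) = Mul(Mul(Add(Mul(1, 18), 4), 42), 46) = Mul(Mul(Add(18, 4), 42), 46) = Mul(Mul(22, 42), 46) = Mul(924, 46) = 42504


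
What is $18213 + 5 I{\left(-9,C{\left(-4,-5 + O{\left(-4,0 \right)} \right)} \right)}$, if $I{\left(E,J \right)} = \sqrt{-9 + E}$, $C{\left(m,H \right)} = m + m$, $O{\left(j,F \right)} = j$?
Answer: $18213 + 15 i \sqrt{2} \approx 18213.0 + 21.213 i$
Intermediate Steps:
$C{\left(m,H \right)} = 2 m$
$18213 + 5 I{\left(-9,C{\left(-4,-5 + O{\left(-4,0 \right)} \right)} \right)} = 18213 + 5 \sqrt{-9 - 9} = 18213 + 5 \sqrt{-18} = 18213 + 5 \cdot 3 i \sqrt{2} = 18213 + 15 i \sqrt{2}$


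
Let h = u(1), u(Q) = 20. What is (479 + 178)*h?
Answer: 13140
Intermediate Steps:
h = 20
(479 + 178)*h = (479 + 178)*20 = 657*20 = 13140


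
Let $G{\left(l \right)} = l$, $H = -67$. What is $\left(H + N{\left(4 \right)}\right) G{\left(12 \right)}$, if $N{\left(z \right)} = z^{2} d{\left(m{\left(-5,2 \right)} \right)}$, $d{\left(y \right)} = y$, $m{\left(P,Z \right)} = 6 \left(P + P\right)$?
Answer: $-12324$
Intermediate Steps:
$m{\left(P,Z \right)} = 12 P$ ($m{\left(P,Z \right)} = 6 \cdot 2 P = 12 P$)
$N{\left(z \right)} = - 60 z^{2}$ ($N{\left(z \right)} = z^{2} \cdot 12 \left(-5\right) = z^{2} \left(-60\right) = - 60 z^{2}$)
$\left(H + N{\left(4 \right)}\right) G{\left(12 \right)} = \left(-67 - 60 \cdot 4^{2}\right) 12 = \left(-67 - 960\right) 12 = \left(-1027\right) 12 = -12324$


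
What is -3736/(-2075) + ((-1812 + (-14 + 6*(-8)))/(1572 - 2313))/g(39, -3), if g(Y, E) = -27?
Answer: 70857602/41514525 ≈ 1.7068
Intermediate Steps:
-3736/(-2075) + ((-1812 + (-14 + 6*(-8)))/(1572 - 2313))/g(39, -3) = -3736/(-2075) + ((-1812 + (-14 + 6*(-8)))/(1572 - 2313))/(-27) = -3736*(-1/2075) + ((-1812 + (-14 - 48))/(-741))*(-1/27) = 3736/2075 + ((-1812 - 62)*(-1/741))*(-1/27) = 3736/2075 - 1874*(-1/741)*(-1/27) = 3736/2075 + (1874/741)*(-1/27) = 3736/2075 - 1874/20007 = 70857602/41514525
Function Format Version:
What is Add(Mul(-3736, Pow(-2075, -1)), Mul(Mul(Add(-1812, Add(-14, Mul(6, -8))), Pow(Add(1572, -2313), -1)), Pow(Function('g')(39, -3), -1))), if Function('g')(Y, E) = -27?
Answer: Rational(70857602, 41514525) ≈ 1.7068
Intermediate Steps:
Add(Mul(-3736, Pow(-2075, -1)), Mul(Mul(Add(-1812, Add(-14, Mul(6, -8))), Pow(Add(1572, -2313), -1)), Pow(Function('g')(39, -3), -1))) = Add(Mul(-3736, Pow(-2075, -1)), Mul(Mul(Add(-1812, Add(-14, Mul(6, -8))), Pow(Add(1572, -2313), -1)), Pow(-27, -1))) = Add(Mul(-3736, Rational(-1, 2075)), Mul(Mul(Add(-1812, Add(-14, -48)), Pow(-741, -1)), Rational(-1, 27))) = Add(Rational(3736, 2075), Mul(Mul(Add(-1812, -62), Rational(-1, 741)), Rational(-1, 27))) = Add(Rational(3736, 2075), Mul(Mul(-1874, Rational(-1, 741)), Rational(-1, 27))) = Add(Rational(3736, 2075), Mul(Rational(1874, 741), Rational(-1, 27))) = Add(Rational(3736, 2075), Rational(-1874, 20007)) = Rational(70857602, 41514525)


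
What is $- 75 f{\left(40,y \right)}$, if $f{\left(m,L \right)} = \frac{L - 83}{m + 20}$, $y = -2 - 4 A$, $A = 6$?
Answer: $\frac{545}{4} \approx 136.25$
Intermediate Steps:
$y = -26$ ($y = -2 - 24 = -26$)
$f{\left(m,L \right)} = \frac{-83 + L}{20 + m}$
$- 75 f{\left(40,y \right)} = - 75 \frac{-83 - 26}{20 + 40} = - 75 \cdot \frac{1}{60} \left(-109\right) = \left(-75\right) \left(- \frac{109}{60}\right) = \frac{545}{4}$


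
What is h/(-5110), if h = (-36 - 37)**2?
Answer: -73/70 ≈ -1.0429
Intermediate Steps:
h = 5329 (h = (-73)**2 = 5329)
h/(-5110) = 5329/(-5110) = 5329*(-1/5110) = -73/70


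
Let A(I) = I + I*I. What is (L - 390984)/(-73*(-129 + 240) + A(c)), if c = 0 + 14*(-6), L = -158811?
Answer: 183265/377 ≈ 486.11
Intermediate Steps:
c = -84 (c = 0 - 84 = -84)
A(I) = I + I²
(L - 390984)/(-73*(-129 + 240) + A(c)) = (-158811 - 390984)/(-73*(-129 + 240) - 84*(1 - 84)) = -549795/(-73*111 - 84*(-83)) = -549795/(-8103 + 6972) = -549795/(-1131) = -549795*(-1/1131) = 183265/377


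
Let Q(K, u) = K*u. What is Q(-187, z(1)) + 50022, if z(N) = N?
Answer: 49835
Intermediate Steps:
Q(-187, z(1)) + 50022 = -187*1 + 50022 = -187 + 50022 = 49835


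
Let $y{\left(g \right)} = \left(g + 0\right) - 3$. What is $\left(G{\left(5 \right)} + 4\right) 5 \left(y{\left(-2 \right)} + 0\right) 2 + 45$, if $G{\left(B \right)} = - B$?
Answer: $95$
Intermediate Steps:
$y{\left(g \right)} = -3 + g$ ($y{\left(g \right)} = g - 3 = -3 + g$)
$\left(G{\left(5 \right)} + 4\right) 5 \left(y{\left(-2 \right)} + 0\right) 2 + 45 = \left(\left(-1\right) 5 + 4\right) 5 \left(\left(-3 - 2\right) + 0\right) 2 + 45 = \left(-5 + 4\right) 5 \left(-5 + 0\right) 2 + 45 = \left(-1\right) 5 \left(\left(-5\right) 2\right) + 45 = \left(-5\right) \left(-10\right) + 45 = 50 + 45 = 95$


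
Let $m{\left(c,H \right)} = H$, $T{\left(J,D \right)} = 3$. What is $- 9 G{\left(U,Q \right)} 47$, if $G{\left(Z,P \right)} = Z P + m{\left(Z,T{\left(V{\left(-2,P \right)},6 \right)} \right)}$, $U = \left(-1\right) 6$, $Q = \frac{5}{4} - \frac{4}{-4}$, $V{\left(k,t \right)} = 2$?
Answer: $\frac{8883}{2} \approx 4441.5$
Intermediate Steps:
$Q = \frac{9}{4}$ ($Q = 5 \cdot \frac{1}{4} - -1 = \frac{5}{4} + 1 = \frac{9}{4} \approx 2.25$)
$U = -6$
$G{\left(Z,P \right)} = 3 + P Z$ ($G{\left(Z,P \right)} = Z P + 3 = P Z + 3 = 3 + P Z$)
$- 9 G{\left(U,Q \right)} 47 = - 9 \left(3 + \frac{9}{4} \left(-6\right)\right) 47 = - 9 \left(3 - \frac{27}{2}\right) 47 = \left(-9\right) \left(- \frac{21}{2}\right) 47 = \frac{189}{2} \cdot 47 = \frac{8883}{2}$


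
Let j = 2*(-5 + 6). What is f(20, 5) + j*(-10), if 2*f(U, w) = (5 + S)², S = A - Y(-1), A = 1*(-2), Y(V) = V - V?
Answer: -31/2 ≈ -15.500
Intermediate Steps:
Y(V) = 0
A = -2
S = -2 (S = -2 - 1*0 = -2 + 0 = -2)
j = 2 (j = 2*1 = 2)
f(U, w) = 9/2 (f(U, w) = (5 - 2)²/2 = (½)*3² = (½)*9 = 9/2)
f(20, 5) + j*(-10) = 9/2 + 2*(-10) = 9/2 - 20 = -31/2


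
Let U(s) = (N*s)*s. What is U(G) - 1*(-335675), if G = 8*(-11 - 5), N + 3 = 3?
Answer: 335675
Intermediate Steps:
N = 0 (N = -3 + 3 = 0)
G = -128 (G = 8*(-16) = -128)
U(s) = 0 (U(s) = (0*s)*s = 0*s = 0)
U(G) - 1*(-335675) = 0 - 1*(-335675) = 0 + 335675 = 335675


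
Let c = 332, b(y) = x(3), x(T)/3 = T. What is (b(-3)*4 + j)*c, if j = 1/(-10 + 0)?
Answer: 59594/5 ≈ 11919.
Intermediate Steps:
j = -⅒ (j = 1/(-10) = -⅒ ≈ -0.10000)
x(T) = 3*T
b(y) = 9 (b(y) = 3*3 = 9)
(b(-3)*4 + j)*c = (9*4 - ⅒)*332 = (36 - ⅒)*332 = (359/10)*332 = 59594/5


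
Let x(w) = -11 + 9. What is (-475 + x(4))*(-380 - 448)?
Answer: 394956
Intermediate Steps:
x(w) = -2
(-475 + x(4))*(-380 - 448) = (-475 - 2)*(-380 - 448) = -477*(-828) = 394956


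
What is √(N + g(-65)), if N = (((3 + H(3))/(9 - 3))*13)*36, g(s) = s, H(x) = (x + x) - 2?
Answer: √481 ≈ 21.932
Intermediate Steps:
H(x) = -2 + 2*x (H(x) = 2*x - 2 = -2 + 2*x)
N = 546 (N = (((3 + (-2 + 2*3))/(9 - 3))*13)*36 = (((3 + (-2 + 6))/6)*13)*36 = (((3 + 4)*(⅙))*13)*36 = ((7*(⅙))*13)*36 = ((7/6)*13)*36 = (91/6)*36 = 546)
√(N + g(-65)) = √(546 - 65) = √481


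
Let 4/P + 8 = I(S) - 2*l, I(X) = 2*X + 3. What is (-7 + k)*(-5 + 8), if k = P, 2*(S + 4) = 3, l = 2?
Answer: -153/7 ≈ -21.857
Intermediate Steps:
S = -5/2 (S = -4 + (½)*3 = -4 + 3/2 = -5/2 ≈ -2.5000)
I(X) = 3 + 2*X
P = -2/7 (P = 4/(-8 + ((3 + 2*(-5/2)) - 2*2)) = 4/(-8 + ((3 - 5) - 4)) = 4/(-8 + (-2 - 4)) = 4/(-8 - 6) = 4/(-14) = 4*(-1/14) = -2/7 ≈ -0.28571)
k = -2/7 ≈ -0.28571
(-7 + k)*(-5 + 8) = (-7 - 2/7)*(-5 + 8) = -51/7*3 = -153/7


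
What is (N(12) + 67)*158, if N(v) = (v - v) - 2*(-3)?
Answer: 11534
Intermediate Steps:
N(v) = 6 (N(v) = 0 + 6 = 6)
(N(12) + 67)*158 = (6 + 67)*158 = 73*158 = 11534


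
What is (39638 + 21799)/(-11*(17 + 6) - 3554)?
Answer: -20479/1269 ≈ -16.138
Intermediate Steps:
(39638 + 21799)/(-11*(17 + 6) - 3554) = 61437/(-11*23 - 3554) = 61437/(-253 - 3554) = 61437/(-3807) = 61437*(-1/3807) = -20479/1269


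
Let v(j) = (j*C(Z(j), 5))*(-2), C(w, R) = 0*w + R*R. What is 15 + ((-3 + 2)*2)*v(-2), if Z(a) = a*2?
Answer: -185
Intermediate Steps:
Z(a) = 2*a
C(w, R) = R² (C(w, R) = 0 + R² = R²)
v(j) = -50*j (v(j) = (j*5²)*(-2) = (j*25)*(-2) = (25*j)*(-2) = -50*j)
15 + ((-3 + 2)*2)*v(-2) = 15 + ((-3 + 2)*2)*(-50*(-2)) = 15 - 1*2*100 = 15 - 2*100 = 15 - 200 = -185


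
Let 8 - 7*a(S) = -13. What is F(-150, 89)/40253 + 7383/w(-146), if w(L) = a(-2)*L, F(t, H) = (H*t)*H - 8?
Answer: -272533701/5876938 ≈ -46.373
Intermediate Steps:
a(S) = 3 (a(S) = 8/7 - ⅐*(-13) = 8/7 + 13/7 = 3)
F(t, H) = -8 + t*H² (F(t, H) = t*H² - 8 = -8 + t*H²)
w(L) = 3*L
F(-150, 89)/40253 + 7383/w(-146) = (-8 - 150*89²)/40253 + 7383/((3*(-146))) = (-8 - 150*7921)*(1/40253) + 7383/(-438) = (-8 - 1188150)*(1/40253) + 7383*(-1/438) = -1188158*1/40253 - 2461/146 = -1188158/40253 - 2461/146 = -272533701/5876938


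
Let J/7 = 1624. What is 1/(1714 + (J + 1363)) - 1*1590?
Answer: -22967549/14445 ≈ -1590.0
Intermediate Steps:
J = 11368 (J = 7*1624 = 11368)
1/(1714 + (J + 1363)) - 1*1590 = 1/(1714 + (11368 + 1363)) - 1*1590 = 1/(1714 + 12731) - 1590 = 1/14445 - 1590 = -22967549/14445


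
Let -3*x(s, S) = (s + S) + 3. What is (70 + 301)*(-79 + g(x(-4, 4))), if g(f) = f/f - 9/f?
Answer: -25599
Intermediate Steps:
x(s, S) = -1 - S/3 - s/3 (x(s, S) = -((s + S) + 3)/3 = -((S + s) + 3)/3 = -(3 + S + s)/3 = -1 - S/3 - s/3)
g(f) = 1 - 9/f
(70 + 301)*(-79 + g(x(-4, 4))) = (70 + 301)*(-79 + (-9 + (-1 - 1/3*4 - 1/3*(-4)))/(-1 - 1/3*4 - 1/3*(-4))) = 371*(-79 + (-9 + (-1 - 4/3 + 4/3))/(-1 - 4/3 + 4/3)) = 371*(-79 + (-9 - 1)/(-1)) = 371*(-79 - 1*(-10)) = 371*(-79 + 10) = 371*(-69) = -25599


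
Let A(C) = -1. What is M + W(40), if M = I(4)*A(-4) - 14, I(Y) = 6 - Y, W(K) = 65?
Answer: 49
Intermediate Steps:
M = -16 (M = (6 - 1*4)*(-1) - 14 = (6 - 4)*(-1) - 14 = 2*(-1) - 14 = -2 - 14 = -16)
M + W(40) = -16 + 65 = 49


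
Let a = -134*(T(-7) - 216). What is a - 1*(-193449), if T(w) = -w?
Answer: 221455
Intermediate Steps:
a = 28006 (a = -134*(-1*(-7) - 216) = -134*(7 - 216) = -134*(-209) = 28006)
a - 1*(-193449) = 28006 - 1*(-193449) = 28006 + 193449 = 221455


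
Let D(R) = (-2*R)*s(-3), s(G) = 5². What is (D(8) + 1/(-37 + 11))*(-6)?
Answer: 31203/13 ≈ 2400.2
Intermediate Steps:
s(G) = 25
D(R) = -50*R (D(R) = -2*R*25 = -50*R)
(D(8) + 1/(-37 + 11))*(-6) = (-50*8 + 1/(-37 + 11))*(-6) = (-400 + 1/(-26))*(-6) = (-400 - 1/26)*(-6) = -10401/26*(-6) = 31203/13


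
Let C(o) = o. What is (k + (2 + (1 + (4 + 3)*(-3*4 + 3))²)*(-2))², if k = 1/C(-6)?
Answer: 2130099409/36 ≈ 5.9169e+7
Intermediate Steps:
k = -⅙ (k = 1/(-6) = -⅙ ≈ -0.16667)
(k + (2 + (1 + (4 + 3)*(-3*4 + 3))²)*(-2))² = (-⅙ + (2 + (1 + (4 + 3)*(-3*4 + 3))²)*(-2))² = (-⅙ + (2 + (1 + 7*(-12 + 3))²)*(-2))² = (-⅙ + (2 + (1 + 7*(-9))²)*(-2))² = (-⅙ + (2 + (1 - 63)²)*(-2))² = (-⅙ + (2 + (-62)²)*(-2))² = (-⅙ + (2 + 3844)*(-2))² = (-⅙ + 3846*(-2))² = (-⅙ - 7692)² = (-46153/6)² = 2130099409/36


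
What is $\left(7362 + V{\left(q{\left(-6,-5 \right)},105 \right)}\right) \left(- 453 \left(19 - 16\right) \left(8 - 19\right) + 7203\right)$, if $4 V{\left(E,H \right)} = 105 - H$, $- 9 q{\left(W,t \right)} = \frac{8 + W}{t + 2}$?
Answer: $163083024$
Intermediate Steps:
$q{\left(W,t \right)} = - \frac{8 + W}{9 \left(2 + t\right)}$ ($q{\left(W,t \right)} = - \frac{\left(8 + W\right) \frac{1}{t + 2}}{9} = - \frac{\left(8 + W\right) \frac{1}{2 + t}}{9} = - \frac{\frac{1}{2 + t} \left(8 + W\right)}{9} = - \frac{8 + W}{9 \left(2 + t\right)}$)
$V{\left(E,H \right)} = \frac{105}{4} - \frac{H}{4}$ ($V{\left(E,H \right)} = \frac{105 - H}{4} = \frac{105}{4} - \frac{H}{4}$)
$\left(7362 + V{\left(q{\left(-6,-5 \right)},105 \right)}\right) \left(- 453 \left(19 - 16\right) \left(8 - 19\right) + 7203\right) = \left(7362 + \left(\frac{105}{4} - \frac{105}{4}\right)\right) \left(- 453 \left(19 - 16\right) \left(8 - 19\right) + 7203\right) = \left(7362 + \left(\frac{105}{4} - \frac{105}{4}\right)\right) \left(- 453 \cdot 3 \left(-11\right) + 7203\right) = \left(7362 + 0\right) \left(\left(-453\right) \left(-33\right) + 7203\right) = 7362 \left(14949 + 7203\right) = 7362 \cdot 22152 = 163083024$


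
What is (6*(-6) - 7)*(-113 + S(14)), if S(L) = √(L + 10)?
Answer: 4859 - 86*√6 ≈ 4648.3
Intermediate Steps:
S(L) = √(10 + L)
(6*(-6) - 7)*(-113 + S(14)) = (6*(-6) - 7)*(-113 + √(10 + 14)) = (-36 - 7)*(-113 + √24) = -43*(-113 + 2*√6) = 4859 - 86*√6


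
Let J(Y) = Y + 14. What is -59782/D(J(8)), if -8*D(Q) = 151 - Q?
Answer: 478256/129 ≈ 3707.4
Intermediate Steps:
J(Y) = 14 + Y
D(Q) = -151/8 + Q/8 (D(Q) = -(151 - Q)/8 = -151/8 + Q/8)
-59782/D(J(8)) = -59782/(-151/8 + (14 + 8)/8) = -59782/(-151/8 + (⅛)*22) = -59782/(-151/8 + 11/4) = -59782/(-129/8) = -59782*(-8/129) = 478256/129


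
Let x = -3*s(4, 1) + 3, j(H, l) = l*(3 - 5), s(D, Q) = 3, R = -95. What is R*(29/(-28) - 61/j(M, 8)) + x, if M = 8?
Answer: -30217/112 ≈ -269.79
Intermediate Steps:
j(H, l) = -2*l (j(H, l) = l*(-2) = -2*l)
x = -6 (x = -3*3 + 3 = -9 + 3 = -6)
R*(29/(-28) - 61/j(M, 8)) + x = -95*(29/(-28) - 61/((-2*8))) - 6 = -95*(29*(-1/28) - 61/(-16)) - 6 = -95*(-29/28 - 61*(-1/16)) - 6 = -95*(-29/28 + 61/16) - 6 = -95*311/112 - 6 = -29545/112 - 6 = -30217/112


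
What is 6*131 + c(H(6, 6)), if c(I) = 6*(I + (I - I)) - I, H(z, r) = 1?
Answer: 791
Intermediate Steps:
c(I) = 5*I (c(I) = 6*(I + 0) - I = 6*I - I = 5*I)
6*131 + c(H(6, 6)) = 6*131 + 5*1 = 786 + 5 = 791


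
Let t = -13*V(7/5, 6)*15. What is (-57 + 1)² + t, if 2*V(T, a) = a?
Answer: 2551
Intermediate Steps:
V(T, a) = a/2
t = -585 (t = -13*6/2*15 = -13*3*15 = -39*15 = -585)
(-57 + 1)² + t = (-57 + 1)² - 585 = (-56)² - 585 = 3136 - 585 = 2551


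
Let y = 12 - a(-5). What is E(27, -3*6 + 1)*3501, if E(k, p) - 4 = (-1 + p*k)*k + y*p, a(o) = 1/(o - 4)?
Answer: -44189233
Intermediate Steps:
a(o) = 1/(-4 + o)
y = 109/9 (y = 12 - 1/(-4 - 5) = 12 - 1/(-9) = 12 - 1*(-1/9) = 12 + 1/9 = 109/9 ≈ 12.111)
E(k, p) = 4 + 109*p/9 + k*(-1 + k*p) (E(k, p) = 4 + ((-1 + p*k)*k + 109*p/9) = 4 + ((-1 + k*p)*k + 109*p/9) = 4 + (k*(-1 + k*p) + 109*p/9) = 4 + (109*p/9 + k*(-1 + k*p)) = 4 + 109*p/9 + k*(-1 + k*p))
E(27, -3*6 + 1)*3501 = (4 - 1*27 + 109*(-3*6 + 1)/9 + (-3*6 + 1)*27**2)*3501 = (4 - 27 + 109*(-18 + 1)/9 + (-18 + 1)*729)*3501 = (4 - 27 + (109/9)*(-17) - 17*729)*3501 = (4 - 27 - 1853/9 - 12393)*3501 = -113597/9*3501 = -44189233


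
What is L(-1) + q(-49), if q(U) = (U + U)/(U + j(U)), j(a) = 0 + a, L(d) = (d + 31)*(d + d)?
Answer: -59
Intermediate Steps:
L(d) = 2*d*(31 + d) (L(d) = (31 + d)*(2*d) = 2*d*(31 + d))
j(a) = a
q(U) = 1 (q(U) = (U + U)/(U + U) = (2*U)/((2*U)) = (2*U)*(1/(2*U)) = 1)
L(-1) + q(-49) = 2*(-1)*(31 - 1) + 1 = 2*(-1)*30 + 1 = -60 + 1 = -59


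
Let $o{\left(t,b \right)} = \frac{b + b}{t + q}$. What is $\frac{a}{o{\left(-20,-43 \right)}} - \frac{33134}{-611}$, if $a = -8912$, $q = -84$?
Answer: $- \frac{281727302}{26273} \approx -10723.0$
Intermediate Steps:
$o{\left(t,b \right)} = \frac{2 b}{-84 + t}$ ($o{\left(t,b \right)} = \frac{b + b}{t - 84} = \frac{2 b}{-84 + t}$)
$\frac{a}{o{\left(-20,-43 \right)}} - \frac{33134}{-611} = - \frac{8912}{2 \left(-43\right) \frac{1}{-84 - 20}} - \frac{33134}{-611} = - \frac{8912}{2 \left(-43\right) \frac{1}{-104}} - - \frac{33134}{611} = - \frac{8912}{2 \left(-43\right) \left(- \frac{1}{104}\right)} + \frac{33134}{611} = - \frac{8912}{\frac{43}{52}} + \frac{33134}{611} = \left(-8912\right) \frac{52}{43} + \frac{33134}{611} = - \frac{463424}{43} + \frac{33134}{611} = - \frac{281727302}{26273}$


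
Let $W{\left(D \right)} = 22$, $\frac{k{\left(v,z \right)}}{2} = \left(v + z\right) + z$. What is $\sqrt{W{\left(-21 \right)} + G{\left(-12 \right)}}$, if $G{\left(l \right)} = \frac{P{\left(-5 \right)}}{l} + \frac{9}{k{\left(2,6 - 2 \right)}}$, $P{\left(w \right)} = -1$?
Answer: $\frac{13 \sqrt{30}}{15} \approx 4.7469$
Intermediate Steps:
$k{\left(v,z \right)} = 2 v + 4 z$ ($k{\left(v,z \right)} = 2 \left(\left(v + z\right) + z\right) = 2 \left(v + 2 z\right) = 2 v + 4 z$)
$G{\left(l \right)} = \frac{9}{20} - \frac{1}{l}$ ($G{\left(l \right)} = - \frac{1}{l} + \frac{9}{2 \cdot 2 + 4 \left(6 - 2\right)} = - \frac{1}{l} + \frac{9}{4 + 4 \left(6 - 2\right)} = - \frac{1}{l} + \frac{9}{4 + 4 \cdot 4} = - \frac{1}{l} + \frac{9}{4 + 16} = - \frac{1}{l} + \frac{9}{20} = \frac{9}{20} - \frac{1}{l}$)
$\sqrt{W{\left(-21 \right)} + G{\left(-12 \right)}} = \sqrt{22 + \left(\frac{9}{20} - \frac{1}{-12}\right)} = \sqrt{22 + \left(\frac{9}{20} - - \frac{1}{12}\right)} = \sqrt{22 + \left(\frac{9}{20} + \frac{1}{12}\right)} = \sqrt{22 + \frac{8}{15}} = \sqrt{\frac{338}{15}} = \frac{13 \sqrt{30}}{15}$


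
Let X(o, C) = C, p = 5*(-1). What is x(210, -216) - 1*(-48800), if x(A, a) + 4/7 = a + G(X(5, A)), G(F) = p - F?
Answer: 338579/7 ≈ 48368.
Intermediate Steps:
p = -5
G(F) = -5 - F
x(A, a) = -39/7 + a - A (x(A, a) = -4/7 + (a + (-5 - A)) = -4/7 + (-5 + a - A) = -39/7 + a - A)
x(210, -216) - 1*(-48800) = (-39/7 - 216 - 1*210) - 1*(-48800) = (-39/7 - 216 - 210) + 48800 = -3021/7 + 48800 = 338579/7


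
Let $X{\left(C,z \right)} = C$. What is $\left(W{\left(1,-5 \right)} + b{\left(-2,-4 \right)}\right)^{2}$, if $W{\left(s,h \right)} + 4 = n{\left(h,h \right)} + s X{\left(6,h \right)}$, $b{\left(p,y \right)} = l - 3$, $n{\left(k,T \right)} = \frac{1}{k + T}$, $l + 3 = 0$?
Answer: $\frac{1681}{100} \approx 16.81$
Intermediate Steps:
$l = -3$ ($l = -3 + 0 = -3$)
$n{\left(k,T \right)} = \frac{1}{T + k}$
$b{\left(p,y \right)} = -6$ ($b{\left(p,y \right)} = -3 - 3 = -6$)
$W{\left(s,h \right)} = -4 + \frac{1}{2 h} + 6 s$ ($W{\left(s,h \right)} = -4 + \left(\frac{1}{h + h} + s 6\right) = -4 + \left(\frac{1}{2 h} + 6 s\right) = -4 + \frac{1}{2 h} + 6 s$)
$\left(W{\left(1,-5 \right)} + b{\left(-2,-4 \right)}\right)^{2} = \left(\left(-4 + \frac{1}{2 \left(-5\right)} + 6 \cdot 1\right) - 6\right)^{2} = \left(\left(-4 + \frac{1}{2} \left(- \frac{1}{5}\right) + 6\right) - 6\right)^{2} = \left(\left(-4 - \frac{1}{10} + 6\right) - 6\right)^{2} = \left(\frac{19}{10} - 6\right)^{2} = \left(- \frac{41}{10}\right)^{2} = \frac{1681}{100}$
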